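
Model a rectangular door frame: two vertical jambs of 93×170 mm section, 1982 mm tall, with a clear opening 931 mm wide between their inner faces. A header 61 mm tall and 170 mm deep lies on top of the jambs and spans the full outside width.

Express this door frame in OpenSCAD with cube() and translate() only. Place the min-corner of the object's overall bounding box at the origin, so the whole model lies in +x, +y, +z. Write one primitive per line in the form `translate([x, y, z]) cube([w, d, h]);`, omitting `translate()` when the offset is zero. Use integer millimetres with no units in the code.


cube([93, 170, 1982]);
translate([1024, 0, 0]) cube([93, 170, 1982]);
translate([0, 0, 1982]) cube([1117, 170, 61]);


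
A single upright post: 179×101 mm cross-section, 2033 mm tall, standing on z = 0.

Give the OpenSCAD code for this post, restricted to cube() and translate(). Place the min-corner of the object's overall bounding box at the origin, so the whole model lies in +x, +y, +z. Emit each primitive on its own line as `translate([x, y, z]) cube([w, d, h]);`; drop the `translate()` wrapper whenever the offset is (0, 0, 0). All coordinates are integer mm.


cube([179, 101, 2033]);


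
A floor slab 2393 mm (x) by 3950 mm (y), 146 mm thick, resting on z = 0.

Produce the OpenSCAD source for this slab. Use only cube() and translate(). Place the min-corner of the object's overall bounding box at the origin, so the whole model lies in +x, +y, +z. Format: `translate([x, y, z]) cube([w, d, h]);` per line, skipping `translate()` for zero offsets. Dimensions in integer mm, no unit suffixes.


cube([2393, 3950, 146]);


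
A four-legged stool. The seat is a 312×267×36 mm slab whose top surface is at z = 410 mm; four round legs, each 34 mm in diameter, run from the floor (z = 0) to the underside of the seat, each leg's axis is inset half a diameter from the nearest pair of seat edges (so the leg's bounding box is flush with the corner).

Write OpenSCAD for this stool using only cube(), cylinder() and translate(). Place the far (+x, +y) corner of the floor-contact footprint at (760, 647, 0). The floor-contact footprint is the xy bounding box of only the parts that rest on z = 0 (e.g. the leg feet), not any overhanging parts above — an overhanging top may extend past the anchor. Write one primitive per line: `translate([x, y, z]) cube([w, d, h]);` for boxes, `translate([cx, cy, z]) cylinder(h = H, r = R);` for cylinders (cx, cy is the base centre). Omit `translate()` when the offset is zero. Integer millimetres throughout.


translate([448, 380, 374]) cube([312, 267, 36]);
translate([465, 397, 0]) cylinder(h = 374, r = 17);
translate([743, 397, 0]) cylinder(h = 374, r = 17);
translate([465, 630, 0]) cylinder(h = 374, r = 17);
translate([743, 630, 0]) cylinder(h = 374, r = 17);


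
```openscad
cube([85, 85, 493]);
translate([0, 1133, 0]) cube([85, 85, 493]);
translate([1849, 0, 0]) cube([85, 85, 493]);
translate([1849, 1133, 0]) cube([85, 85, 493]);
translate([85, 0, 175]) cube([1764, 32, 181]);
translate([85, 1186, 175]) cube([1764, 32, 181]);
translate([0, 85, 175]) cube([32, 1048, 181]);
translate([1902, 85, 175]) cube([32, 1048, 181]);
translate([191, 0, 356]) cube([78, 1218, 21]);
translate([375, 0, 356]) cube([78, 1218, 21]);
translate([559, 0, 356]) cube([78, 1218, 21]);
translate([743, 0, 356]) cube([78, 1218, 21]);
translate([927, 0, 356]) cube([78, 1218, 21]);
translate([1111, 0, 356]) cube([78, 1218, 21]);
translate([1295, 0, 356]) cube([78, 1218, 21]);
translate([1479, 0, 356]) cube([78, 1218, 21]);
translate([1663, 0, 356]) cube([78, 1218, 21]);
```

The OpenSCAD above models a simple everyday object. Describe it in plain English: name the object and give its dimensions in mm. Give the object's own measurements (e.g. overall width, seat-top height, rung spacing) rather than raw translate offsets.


A bed frame 1934 mm long (x) by 1218 mm wide (y). Four 85×85 mm corner posts, 493 mm tall, at the corners of the footprint. Four rails of 32 mm thickness and 181 mm height run between adjacent posts with their undersides at z = 175 mm, their outer faces flush with the outside of the frame (the two x-running rails run between the posts' inner faces; the two y-running rails run between the posts' inner faces). 9 slats, each 78 mm wide (x) and 21 mm thick, lie across the top of the two x-running rails, running the full 1218 mm width of the frame in y; along x they sit between the end posts with a 106 mm gap after the −x posts and between neighbouring slats, leaving 108 mm before the +x posts.


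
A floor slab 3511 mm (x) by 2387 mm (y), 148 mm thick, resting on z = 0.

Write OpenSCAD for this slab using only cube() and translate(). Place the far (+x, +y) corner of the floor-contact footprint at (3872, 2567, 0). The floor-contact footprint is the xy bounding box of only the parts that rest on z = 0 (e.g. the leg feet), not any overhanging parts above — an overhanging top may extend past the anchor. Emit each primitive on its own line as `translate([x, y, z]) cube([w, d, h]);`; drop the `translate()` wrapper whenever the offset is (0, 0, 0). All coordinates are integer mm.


translate([361, 180, 0]) cube([3511, 2387, 148]);


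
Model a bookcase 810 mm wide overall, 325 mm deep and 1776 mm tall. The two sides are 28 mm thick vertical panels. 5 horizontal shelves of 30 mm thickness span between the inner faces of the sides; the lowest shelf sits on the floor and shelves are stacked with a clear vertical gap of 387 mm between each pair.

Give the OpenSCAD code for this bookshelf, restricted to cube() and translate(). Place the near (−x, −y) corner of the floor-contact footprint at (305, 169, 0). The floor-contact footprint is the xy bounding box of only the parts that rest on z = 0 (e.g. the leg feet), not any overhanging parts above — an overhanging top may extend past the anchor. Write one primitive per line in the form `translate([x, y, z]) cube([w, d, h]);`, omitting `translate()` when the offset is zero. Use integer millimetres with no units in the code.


translate([305, 169, 0]) cube([28, 325, 1776]);
translate([1087, 169, 0]) cube([28, 325, 1776]);
translate([333, 169, 0]) cube([754, 325, 30]);
translate([333, 169, 417]) cube([754, 325, 30]);
translate([333, 169, 834]) cube([754, 325, 30]);
translate([333, 169, 1251]) cube([754, 325, 30]);
translate([333, 169, 1668]) cube([754, 325, 30]);


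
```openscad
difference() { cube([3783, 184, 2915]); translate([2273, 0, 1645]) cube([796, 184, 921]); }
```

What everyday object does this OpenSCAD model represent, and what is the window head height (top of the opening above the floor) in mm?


A wall with a window opening. The window head height is 2566 mm.

A wall with a rectangular opening subtracted — a window. Sill at z = 1645, opening 921 mm tall, so the head is at 1645 + 921 = 2566 mm.


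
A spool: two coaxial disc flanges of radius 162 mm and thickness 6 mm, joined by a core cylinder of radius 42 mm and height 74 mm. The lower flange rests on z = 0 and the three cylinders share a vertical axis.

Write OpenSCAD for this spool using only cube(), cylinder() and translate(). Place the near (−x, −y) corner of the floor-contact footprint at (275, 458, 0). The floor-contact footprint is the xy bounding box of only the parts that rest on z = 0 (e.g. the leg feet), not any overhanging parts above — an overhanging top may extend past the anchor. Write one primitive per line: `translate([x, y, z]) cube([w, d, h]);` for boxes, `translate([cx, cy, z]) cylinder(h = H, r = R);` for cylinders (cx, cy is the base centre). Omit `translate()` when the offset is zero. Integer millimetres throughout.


translate([437, 620, 0]) cylinder(h = 6, r = 162);
translate([437, 620, 6]) cylinder(h = 74, r = 42);
translate([437, 620, 80]) cylinder(h = 6, r = 162);


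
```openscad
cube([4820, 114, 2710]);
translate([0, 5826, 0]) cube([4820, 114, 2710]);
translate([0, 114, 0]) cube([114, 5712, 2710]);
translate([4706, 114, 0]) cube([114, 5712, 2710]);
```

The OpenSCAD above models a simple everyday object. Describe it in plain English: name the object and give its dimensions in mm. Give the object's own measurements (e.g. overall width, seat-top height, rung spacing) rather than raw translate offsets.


The wall frame of a small rectangular building: four walls, each 2710 mm tall and 114 mm thick, enclosing a footprint 4820 mm (x) by 5940 mm (y) outside-to-outside, with no floor or roof. The front and back walls (the −y and +y sides) span the full width; the two side walls fit between them.


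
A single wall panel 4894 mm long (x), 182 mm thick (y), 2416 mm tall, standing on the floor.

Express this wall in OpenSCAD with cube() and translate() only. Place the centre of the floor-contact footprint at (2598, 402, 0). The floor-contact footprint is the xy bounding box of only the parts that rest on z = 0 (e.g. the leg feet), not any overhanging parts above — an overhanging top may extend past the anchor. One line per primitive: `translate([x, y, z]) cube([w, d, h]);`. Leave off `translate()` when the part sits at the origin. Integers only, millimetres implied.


translate([151, 311, 0]) cube([4894, 182, 2416]);


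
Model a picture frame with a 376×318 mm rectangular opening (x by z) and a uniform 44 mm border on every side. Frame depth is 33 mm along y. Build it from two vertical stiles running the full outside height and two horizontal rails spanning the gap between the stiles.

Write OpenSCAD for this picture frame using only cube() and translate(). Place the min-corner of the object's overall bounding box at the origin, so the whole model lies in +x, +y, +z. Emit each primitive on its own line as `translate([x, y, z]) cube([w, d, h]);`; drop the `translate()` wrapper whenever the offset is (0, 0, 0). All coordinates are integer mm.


cube([44, 33, 406]);
translate([420, 0, 0]) cube([44, 33, 406]);
translate([44, 0, 0]) cube([376, 33, 44]);
translate([44, 0, 362]) cube([376, 33, 44]);


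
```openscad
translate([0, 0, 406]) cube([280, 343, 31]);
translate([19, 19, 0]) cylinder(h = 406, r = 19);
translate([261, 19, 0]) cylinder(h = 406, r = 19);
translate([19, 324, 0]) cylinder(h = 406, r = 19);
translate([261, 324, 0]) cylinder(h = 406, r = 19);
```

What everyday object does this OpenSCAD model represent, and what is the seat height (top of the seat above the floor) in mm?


A stool. The seat height is 437 mm.

A 280×343×31 slab at z = 406 on four corner cylinders — a stool. The seat top is 406 + 31 = 437 mm.


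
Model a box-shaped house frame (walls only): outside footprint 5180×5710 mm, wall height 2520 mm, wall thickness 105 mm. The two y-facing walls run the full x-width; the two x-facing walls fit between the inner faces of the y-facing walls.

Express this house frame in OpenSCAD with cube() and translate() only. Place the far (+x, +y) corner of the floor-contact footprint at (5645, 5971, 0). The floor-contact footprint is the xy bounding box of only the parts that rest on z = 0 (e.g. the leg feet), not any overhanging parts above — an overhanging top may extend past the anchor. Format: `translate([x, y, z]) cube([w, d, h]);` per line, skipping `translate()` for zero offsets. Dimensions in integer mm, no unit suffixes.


translate([465, 261, 0]) cube([5180, 105, 2520]);
translate([465, 5866, 0]) cube([5180, 105, 2520]);
translate([465, 366, 0]) cube([105, 5500, 2520]);
translate([5540, 366, 0]) cube([105, 5500, 2520]);


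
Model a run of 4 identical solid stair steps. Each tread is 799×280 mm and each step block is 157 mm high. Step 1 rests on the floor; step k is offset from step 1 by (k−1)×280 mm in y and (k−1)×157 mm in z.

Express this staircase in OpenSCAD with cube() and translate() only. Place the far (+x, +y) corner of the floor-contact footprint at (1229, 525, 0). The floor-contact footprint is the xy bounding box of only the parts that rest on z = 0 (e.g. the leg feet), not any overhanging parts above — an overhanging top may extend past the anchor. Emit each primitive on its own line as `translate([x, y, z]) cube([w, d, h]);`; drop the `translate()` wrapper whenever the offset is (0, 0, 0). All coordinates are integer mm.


translate([430, 245, 0]) cube([799, 280, 157]);
translate([430, 525, 157]) cube([799, 280, 157]);
translate([430, 805, 314]) cube([799, 280, 157]);
translate([430, 1085, 471]) cube([799, 280, 157]);


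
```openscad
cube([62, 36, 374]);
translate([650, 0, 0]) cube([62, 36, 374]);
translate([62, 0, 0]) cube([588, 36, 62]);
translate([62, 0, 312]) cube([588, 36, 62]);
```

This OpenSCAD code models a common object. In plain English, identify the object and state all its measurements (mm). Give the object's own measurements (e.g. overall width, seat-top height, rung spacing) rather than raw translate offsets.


A rectangular picture frame lying in the x–z plane (depth along y). The opening is 588 mm wide (x) by 250 mm tall (z), surrounded by a border 62 mm wide on all four sides. The frame is 36 mm deep and is made of two full-height vertical stiles with two horizontal rails fitted between them.


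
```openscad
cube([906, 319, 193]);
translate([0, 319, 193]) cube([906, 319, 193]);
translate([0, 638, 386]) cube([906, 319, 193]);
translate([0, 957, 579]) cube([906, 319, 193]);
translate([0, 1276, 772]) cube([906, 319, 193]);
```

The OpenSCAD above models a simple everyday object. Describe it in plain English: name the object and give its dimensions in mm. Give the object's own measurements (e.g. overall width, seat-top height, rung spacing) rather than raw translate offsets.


A straight staircase of 5 solid steps. Each step is 906 mm wide (x), 319 mm deep (y, the going) and 193 mm tall (the rise). The first step rests on the floor; each subsequent step sits one going further in +y and one rise higher in +z, directly behind and above the previous step with no overlap.


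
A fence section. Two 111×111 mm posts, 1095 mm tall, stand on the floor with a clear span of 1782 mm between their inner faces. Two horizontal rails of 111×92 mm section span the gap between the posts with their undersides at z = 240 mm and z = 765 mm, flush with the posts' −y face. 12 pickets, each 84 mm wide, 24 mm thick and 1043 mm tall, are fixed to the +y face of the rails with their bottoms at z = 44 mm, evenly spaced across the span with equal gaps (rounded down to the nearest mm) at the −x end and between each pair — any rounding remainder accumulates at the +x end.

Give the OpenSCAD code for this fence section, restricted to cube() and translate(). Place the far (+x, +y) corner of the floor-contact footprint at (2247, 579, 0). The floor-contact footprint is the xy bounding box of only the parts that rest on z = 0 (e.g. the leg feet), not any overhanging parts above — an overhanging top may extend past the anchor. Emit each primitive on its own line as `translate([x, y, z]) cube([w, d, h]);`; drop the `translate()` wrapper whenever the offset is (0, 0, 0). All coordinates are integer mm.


translate([243, 468, 0]) cube([111, 111, 1095]);
translate([2136, 468, 0]) cube([111, 111, 1095]);
translate([354, 468, 240]) cube([1782, 111, 92]);
translate([354, 468, 765]) cube([1782, 111, 92]);
translate([413, 579, 44]) cube([84, 24, 1043]);
translate([556, 579, 44]) cube([84, 24, 1043]);
translate([699, 579, 44]) cube([84, 24, 1043]);
translate([842, 579, 44]) cube([84, 24, 1043]);
translate([985, 579, 44]) cube([84, 24, 1043]);
translate([1128, 579, 44]) cube([84, 24, 1043]);
translate([1271, 579, 44]) cube([84, 24, 1043]);
translate([1414, 579, 44]) cube([84, 24, 1043]);
translate([1557, 579, 44]) cube([84, 24, 1043]);
translate([1700, 579, 44]) cube([84, 24, 1043]);
translate([1843, 579, 44]) cube([84, 24, 1043]);
translate([1986, 579, 44]) cube([84, 24, 1043]);


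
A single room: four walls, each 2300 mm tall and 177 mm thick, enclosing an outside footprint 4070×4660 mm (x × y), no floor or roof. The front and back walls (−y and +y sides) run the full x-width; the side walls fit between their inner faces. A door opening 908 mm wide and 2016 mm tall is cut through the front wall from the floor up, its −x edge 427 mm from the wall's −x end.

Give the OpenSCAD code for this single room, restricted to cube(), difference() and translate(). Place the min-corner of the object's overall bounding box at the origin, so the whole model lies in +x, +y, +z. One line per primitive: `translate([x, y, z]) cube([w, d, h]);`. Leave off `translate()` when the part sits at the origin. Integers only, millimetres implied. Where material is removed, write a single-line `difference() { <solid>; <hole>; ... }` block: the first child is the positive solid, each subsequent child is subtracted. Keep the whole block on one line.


difference() { cube([4070, 177, 2300]); translate([427, 0, 0]) cube([908, 177, 2016]); }
translate([0, 4483, 0]) cube([4070, 177, 2300]);
translate([0, 177, 0]) cube([177, 4306, 2300]);
translate([3893, 177, 0]) cube([177, 4306, 2300]);


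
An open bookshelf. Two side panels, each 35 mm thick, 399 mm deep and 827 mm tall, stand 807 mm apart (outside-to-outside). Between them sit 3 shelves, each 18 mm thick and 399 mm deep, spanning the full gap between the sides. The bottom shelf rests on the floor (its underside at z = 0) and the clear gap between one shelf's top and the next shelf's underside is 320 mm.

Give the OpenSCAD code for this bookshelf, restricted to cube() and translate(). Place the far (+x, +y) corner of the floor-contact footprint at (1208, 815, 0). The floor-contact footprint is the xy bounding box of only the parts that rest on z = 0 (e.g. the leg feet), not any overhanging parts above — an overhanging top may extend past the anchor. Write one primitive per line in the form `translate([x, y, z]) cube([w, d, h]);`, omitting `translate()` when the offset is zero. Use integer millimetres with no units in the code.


translate([401, 416, 0]) cube([35, 399, 827]);
translate([1173, 416, 0]) cube([35, 399, 827]);
translate([436, 416, 0]) cube([737, 399, 18]);
translate([436, 416, 338]) cube([737, 399, 18]);
translate([436, 416, 676]) cube([737, 399, 18]);


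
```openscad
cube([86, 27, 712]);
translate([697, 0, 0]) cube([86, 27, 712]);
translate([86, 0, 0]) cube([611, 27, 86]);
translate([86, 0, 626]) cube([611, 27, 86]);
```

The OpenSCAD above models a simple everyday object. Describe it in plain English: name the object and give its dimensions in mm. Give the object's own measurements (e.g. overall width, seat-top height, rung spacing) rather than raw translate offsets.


A rectangular picture frame lying in the x–z plane (depth along y). The opening is 611 mm wide (x) by 540 mm tall (z), surrounded by a border 86 mm wide on all four sides. The frame is 27 mm deep and is made of two full-height vertical stiles with two horizontal rails fitted between them.


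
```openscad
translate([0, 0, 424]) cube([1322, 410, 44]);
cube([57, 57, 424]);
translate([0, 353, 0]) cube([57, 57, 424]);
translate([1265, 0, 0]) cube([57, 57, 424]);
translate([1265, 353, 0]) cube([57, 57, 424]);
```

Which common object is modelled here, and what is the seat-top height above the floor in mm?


A bench. The seat-top height is 468 mm.

A long slab on four corner posts — a bench. The slab sits at z = 424 with thickness 44, so the top is 424 + 44 = 468 mm.


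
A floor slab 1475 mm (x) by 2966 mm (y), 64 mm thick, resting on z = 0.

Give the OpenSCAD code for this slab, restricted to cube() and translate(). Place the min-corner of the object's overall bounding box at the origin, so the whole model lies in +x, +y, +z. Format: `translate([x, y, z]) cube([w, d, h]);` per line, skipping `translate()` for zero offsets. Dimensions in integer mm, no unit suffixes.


cube([1475, 2966, 64]);


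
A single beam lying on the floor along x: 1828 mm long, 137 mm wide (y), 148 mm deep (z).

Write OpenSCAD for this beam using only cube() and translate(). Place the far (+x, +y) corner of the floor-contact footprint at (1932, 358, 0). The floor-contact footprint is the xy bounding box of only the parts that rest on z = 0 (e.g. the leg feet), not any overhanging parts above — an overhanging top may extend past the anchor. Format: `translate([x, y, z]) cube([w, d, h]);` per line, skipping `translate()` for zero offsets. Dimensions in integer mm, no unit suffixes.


translate([104, 221, 0]) cube([1828, 137, 148]);


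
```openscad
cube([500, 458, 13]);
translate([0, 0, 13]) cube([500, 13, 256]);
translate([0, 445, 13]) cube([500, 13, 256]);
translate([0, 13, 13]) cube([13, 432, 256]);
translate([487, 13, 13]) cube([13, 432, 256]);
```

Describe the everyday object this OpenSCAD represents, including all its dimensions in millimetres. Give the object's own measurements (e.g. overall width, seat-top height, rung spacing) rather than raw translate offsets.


An open-topped rectangular box: outside dimensions 500×458×269 mm, with a uniform wall and base thickness of 13 mm. The base is a full 500×458 slab on the floor; four walls sit on top of the base. The front and back walls (the −y and +y sides) span the full width; the two side walls fit between them.


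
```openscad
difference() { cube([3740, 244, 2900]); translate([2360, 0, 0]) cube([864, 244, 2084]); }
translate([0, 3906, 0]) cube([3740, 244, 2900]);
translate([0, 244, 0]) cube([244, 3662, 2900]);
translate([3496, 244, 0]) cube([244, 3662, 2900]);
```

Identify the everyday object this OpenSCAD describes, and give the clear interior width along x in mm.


A single room. The interior width is 3252 mm.

Four walls enclosing a rectangle with a door in the front wall — a room. Outside width 3740 minus two 244 mm walls gives 3252 mm.


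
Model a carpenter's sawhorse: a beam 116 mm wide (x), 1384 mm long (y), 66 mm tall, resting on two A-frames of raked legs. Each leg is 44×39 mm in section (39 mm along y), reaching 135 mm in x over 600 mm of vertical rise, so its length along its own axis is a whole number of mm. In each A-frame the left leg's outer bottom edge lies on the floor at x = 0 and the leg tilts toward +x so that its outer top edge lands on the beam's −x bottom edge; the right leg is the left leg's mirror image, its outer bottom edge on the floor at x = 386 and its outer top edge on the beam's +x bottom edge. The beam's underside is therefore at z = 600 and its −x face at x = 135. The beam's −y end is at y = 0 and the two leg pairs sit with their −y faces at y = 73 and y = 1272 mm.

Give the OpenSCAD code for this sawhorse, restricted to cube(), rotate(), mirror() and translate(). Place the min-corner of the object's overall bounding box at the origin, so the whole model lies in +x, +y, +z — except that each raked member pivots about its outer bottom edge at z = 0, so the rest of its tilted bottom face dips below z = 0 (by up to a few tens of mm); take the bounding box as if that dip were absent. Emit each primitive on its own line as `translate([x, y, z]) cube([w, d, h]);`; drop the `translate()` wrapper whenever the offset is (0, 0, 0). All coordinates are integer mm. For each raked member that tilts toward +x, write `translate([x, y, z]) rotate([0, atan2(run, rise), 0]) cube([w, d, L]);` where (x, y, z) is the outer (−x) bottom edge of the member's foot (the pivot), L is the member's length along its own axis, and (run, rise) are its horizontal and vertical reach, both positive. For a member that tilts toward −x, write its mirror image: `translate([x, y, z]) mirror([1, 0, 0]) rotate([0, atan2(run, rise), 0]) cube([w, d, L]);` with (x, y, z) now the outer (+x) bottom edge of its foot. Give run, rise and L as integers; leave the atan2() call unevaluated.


translate([135, 0, 600]) cube([116, 1384, 66]);
translate([0, 73, 0]) rotate([0, atan2(135, 600), 0]) cube([44, 39, 615]);
translate([386, 73, 0]) mirror([1, 0, 0]) rotate([0, atan2(135, 600), 0]) cube([44, 39, 615]);
translate([0, 1272, 0]) rotate([0, atan2(135, 600), 0]) cube([44, 39, 615]);
translate([386, 1272, 0]) mirror([1, 0, 0]) rotate([0, atan2(135, 600), 0]) cube([44, 39, 615]);


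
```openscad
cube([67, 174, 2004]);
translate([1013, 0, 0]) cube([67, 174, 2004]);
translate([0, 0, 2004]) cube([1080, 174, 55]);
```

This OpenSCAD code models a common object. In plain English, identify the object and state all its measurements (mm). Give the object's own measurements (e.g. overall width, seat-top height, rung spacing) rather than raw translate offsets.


A door frame. The clear opening is 946 mm wide and 2004 mm high. Two 67 mm wide jambs, 174 mm deep, stand either side of the opening from the floor to the top of the opening. A 55 mm thick head sits across the top of both jambs, spanning the full outside width of the frame.


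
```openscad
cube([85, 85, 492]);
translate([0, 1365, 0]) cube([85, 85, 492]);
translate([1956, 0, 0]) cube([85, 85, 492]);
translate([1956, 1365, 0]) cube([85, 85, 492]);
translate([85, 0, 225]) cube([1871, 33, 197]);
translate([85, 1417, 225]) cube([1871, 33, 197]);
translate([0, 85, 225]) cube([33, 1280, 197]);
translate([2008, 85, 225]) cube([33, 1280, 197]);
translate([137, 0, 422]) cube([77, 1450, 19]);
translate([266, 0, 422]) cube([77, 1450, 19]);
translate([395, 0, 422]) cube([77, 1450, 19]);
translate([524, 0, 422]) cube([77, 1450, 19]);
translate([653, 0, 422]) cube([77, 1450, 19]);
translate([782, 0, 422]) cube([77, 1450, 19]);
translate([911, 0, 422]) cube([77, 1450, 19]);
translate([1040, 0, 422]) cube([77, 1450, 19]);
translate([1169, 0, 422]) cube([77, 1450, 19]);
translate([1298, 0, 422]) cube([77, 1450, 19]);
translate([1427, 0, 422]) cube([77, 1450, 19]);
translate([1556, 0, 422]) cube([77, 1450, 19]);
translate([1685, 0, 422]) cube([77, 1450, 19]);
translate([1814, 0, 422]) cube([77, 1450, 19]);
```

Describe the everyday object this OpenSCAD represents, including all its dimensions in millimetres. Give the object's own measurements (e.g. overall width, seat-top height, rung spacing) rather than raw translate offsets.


A bed frame 2041 mm long (x) by 1450 mm wide (y). Four 85×85 mm corner posts, 492 mm tall, at the corners of the footprint. Four rails of 33 mm thickness and 197 mm height run between adjacent posts with their undersides at z = 225 mm, their outer faces flush with the outside of the frame (the two x-running rails run between the posts' inner faces; the two y-running rails run between the posts' inner faces). 14 slats, each 77 mm wide (x) and 19 mm thick, lie across the top of the two x-running rails, running the full 1450 mm width of the frame in y; along x they sit between the end posts with a 52 mm gap after the −x posts and between neighbouring slats, leaving 65 mm before the +x posts.


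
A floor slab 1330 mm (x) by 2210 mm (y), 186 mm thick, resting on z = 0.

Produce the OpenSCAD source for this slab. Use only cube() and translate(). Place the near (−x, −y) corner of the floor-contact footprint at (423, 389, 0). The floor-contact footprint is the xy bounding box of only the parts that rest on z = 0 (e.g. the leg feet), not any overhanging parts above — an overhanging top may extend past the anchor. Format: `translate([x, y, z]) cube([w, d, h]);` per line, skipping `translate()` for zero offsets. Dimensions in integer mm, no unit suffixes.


translate([423, 389, 0]) cube([1330, 2210, 186]);


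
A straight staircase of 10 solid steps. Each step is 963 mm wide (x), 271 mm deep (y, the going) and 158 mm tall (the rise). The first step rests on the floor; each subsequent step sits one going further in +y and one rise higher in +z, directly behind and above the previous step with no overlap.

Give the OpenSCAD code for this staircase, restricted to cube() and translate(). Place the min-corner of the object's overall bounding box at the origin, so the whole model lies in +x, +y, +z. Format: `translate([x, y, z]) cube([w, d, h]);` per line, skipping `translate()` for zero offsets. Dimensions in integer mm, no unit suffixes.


cube([963, 271, 158]);
translate([0, 271, 158]) cube([963, 271, 158]);
translate([0, 542, 316]) cube([963, 271, 158]);
translate([0, 813, 474]) cube([963, 271, 158]);
translate([0, 1084, 632]) cube([963, 271, 158]);
translate([0, 1355, 790]) cube([963, 271, 158]);
translate([0, 1626, 948]) cube([963, 271, 158]);
translate([0, 1897, 1106]) cube([963, 271, 158]);
translate([0, 2168, 1264]) cube([963, 271, 158]);
translate([0, 2439, 1422]) cube([963, 271, 158]);


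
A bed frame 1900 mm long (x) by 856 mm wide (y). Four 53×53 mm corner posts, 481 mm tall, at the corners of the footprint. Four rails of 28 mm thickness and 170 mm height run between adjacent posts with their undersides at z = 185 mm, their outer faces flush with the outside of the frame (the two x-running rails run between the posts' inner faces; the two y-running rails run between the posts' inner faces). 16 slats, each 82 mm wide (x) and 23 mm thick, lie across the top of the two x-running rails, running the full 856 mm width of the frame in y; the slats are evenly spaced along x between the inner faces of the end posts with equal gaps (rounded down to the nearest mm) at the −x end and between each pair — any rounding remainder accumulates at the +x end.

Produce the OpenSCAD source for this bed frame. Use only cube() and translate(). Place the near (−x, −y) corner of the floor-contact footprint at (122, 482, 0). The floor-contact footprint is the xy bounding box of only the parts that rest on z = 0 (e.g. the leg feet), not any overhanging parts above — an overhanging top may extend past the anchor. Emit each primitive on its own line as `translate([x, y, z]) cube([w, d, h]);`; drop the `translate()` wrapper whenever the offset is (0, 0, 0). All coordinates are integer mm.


translate([122, 482, 0]) cube([53, 53, 481]);
translate([122, 1285, 0]) cube([53, 53, 481]);
translate([1969, 482, 0]) cube([53, 53, 481]);
translate([1969, 1285, 0]) cube([53, 53, 481]);
translate([175, 482, 185]) cube([1794, 28, 170]);
translate([175, 1310, 185]) cube([1794, 28, 170]);
translate([122, 535, 185]) cube([28, 750, 170]);
translate([1994, 535, 185]) cube([28, 750, 170]);
translate([203, 482, 355]) cube([82, 856, 23]);
translate([313, 482, 355]) cube([82, 856, 23]);
translate([423, 482, 355]) cube([82, 856, 23]);
translate([533, 482, 355]) cube([82, 856, 23]);
translate([643, 482, 355]) cube([82, 856, 23]);
translate([753, 482, 355]) cube([82, 856, 23]);
translate([863, 482, 355]) cube([82, 856, 23]);
translate([973, 482, 355]) cube([82, 856, 23]);
translate([1083, 482, 355]) cube([82, 856, 23]);
translate([1193, 482, 355]) cube([82, 856, 23]);
translate([1303, 482, 355]) cube([82, 856, 23]);
translate([1413, 482, 355]) cube([82, 856, 23]);
translate([1523, 482, 355]) cube([82, 856, 23]);
translate([1633, 482, 355]) cube([82, 856, 23]);
translate([1743, 482, 355]) cube([82, 856, 23]);
translate([1853, 482, 355]) cube([82, 856, 23]);


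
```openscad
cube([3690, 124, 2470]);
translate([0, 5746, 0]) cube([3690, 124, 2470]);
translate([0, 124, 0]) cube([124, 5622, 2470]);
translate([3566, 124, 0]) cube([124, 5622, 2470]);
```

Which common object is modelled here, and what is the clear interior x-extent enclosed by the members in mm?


A house (or room) frame. The interior width is 3442 mm.

Four 2470 mm walls enclosing a rectangle with no floor or roof — a room or house frame. Outside width is 3690 mm and wall thickness is 124 mm, so the interior width is 3690 − 2 × 124 = 3442 mm.


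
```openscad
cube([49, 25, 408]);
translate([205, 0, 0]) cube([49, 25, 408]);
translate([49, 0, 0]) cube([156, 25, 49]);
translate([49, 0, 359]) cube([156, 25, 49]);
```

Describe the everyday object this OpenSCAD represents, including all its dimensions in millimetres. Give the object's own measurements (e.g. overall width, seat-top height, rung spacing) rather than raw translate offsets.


A rectangular picture frame lying in the x–z plane (depth along y). The opening is 156 mm wide (x) by 310 mm tall (z), surrounded by a border 49 mm wide on all four sides. The frame is 25 mm deep and is made of two full-height vertical stiles with two horizontal rails fitted between them.


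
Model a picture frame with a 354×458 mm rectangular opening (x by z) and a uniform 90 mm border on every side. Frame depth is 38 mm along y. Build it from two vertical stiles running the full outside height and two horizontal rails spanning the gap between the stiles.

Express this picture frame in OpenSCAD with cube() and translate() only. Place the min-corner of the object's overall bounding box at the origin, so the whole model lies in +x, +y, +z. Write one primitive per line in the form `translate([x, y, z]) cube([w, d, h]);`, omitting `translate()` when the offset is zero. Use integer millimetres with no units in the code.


cube([90, 38, 638]);
translate([444, 0, 0]) cube([90, 38, 638]);
translate([90, 0, 0]) cube([354, 38, 90]);
translate([90, 0, 548]) cube([354, 38, 90]);


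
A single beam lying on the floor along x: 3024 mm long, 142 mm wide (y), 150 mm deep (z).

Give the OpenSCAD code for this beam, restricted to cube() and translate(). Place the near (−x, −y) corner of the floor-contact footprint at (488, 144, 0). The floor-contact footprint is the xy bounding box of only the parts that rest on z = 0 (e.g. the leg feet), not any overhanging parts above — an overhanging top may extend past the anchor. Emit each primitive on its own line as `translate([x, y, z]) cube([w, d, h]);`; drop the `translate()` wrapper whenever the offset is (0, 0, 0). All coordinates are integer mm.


translate([488, 144, 0]) cube([3024, 142, 150]);


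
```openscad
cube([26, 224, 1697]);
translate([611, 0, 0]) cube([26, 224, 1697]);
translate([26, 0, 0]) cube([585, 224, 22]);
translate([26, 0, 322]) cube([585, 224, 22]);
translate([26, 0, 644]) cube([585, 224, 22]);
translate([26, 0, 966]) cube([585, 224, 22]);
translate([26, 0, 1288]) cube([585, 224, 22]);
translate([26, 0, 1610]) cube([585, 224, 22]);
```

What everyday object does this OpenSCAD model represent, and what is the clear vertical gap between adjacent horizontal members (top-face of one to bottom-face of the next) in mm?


A bookshelf. The clear shelf gap is 300 mm.

Two tall side panels with 6 horizontal boards between them — a bookshelf. The first two shelf undersides are at z = 0 and z = 322; with shelf thickness 22, the clear gap is 322 − 0 − 22 = 300 mm.


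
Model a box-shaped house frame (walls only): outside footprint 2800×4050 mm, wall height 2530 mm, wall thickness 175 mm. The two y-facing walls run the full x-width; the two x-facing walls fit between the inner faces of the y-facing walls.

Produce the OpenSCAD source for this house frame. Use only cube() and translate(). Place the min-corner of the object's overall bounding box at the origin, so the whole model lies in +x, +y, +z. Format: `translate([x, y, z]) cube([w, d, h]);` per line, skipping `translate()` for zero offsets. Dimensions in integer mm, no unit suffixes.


cube([2800, 175, 2530]);
translate([0, 3875, 0]) cube([2800, 175, 2530]);
translate([0, 175, 0]) cube([175, 3700, 2530]);
translate([2625, 175, 0]) cube([175, 3700, 2530]);


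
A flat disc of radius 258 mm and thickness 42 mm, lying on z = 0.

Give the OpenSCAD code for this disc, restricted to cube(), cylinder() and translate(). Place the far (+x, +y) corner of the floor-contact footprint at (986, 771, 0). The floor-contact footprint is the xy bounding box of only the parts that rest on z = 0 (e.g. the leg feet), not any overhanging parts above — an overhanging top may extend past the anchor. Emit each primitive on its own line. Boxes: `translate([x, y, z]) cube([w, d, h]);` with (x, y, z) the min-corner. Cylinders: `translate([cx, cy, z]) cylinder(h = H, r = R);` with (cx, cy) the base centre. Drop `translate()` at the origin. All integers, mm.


translate([728, 513, 0]) cylinder(h = 42, r = 258);


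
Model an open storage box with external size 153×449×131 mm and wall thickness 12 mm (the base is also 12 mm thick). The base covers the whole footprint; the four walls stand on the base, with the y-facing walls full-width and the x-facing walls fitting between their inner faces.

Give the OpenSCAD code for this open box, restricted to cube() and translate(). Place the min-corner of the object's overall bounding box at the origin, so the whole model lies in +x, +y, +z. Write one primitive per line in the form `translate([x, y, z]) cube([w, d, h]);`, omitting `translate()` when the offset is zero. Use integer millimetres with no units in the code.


cube([153, 449, 12]);
translate([0, 0, 12]) cube([153, 12, 119]);
translate([0, 437, 12]) cube([153, 12, 119]);
translate([0, 12, 12]) cube([12, 425, 119]);
translate([141, 12, 12]) cube([12, 425, 119]);


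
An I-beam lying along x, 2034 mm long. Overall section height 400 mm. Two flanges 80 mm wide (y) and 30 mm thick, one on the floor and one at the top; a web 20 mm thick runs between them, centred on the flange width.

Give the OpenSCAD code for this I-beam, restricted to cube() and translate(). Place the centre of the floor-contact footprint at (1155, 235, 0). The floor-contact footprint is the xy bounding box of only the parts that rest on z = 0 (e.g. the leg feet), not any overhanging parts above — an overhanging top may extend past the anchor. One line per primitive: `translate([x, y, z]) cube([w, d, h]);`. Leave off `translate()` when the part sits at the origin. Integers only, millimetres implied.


translate([138, 195, 0]) cube([2034, 80, 30]);
translate([138, 225, 30]) cube([2034, 20, 340]);
translate([138, 195, 370]) cube([2034, 80, 30]);


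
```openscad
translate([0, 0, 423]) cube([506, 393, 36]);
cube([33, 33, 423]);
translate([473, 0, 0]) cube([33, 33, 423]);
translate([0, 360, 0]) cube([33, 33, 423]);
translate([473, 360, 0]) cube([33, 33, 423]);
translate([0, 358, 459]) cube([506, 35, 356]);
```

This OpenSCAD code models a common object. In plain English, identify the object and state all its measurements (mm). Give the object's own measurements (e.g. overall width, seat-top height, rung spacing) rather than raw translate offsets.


A chair. The seat is a 506×393×36 mm slab with its top at z = 459 mm, on four 33×33 mm corner legs (flush with the seat edges, standing on z = 0). A flat backrest 35 mm thick, 356 mm tall, spans the full seat width and rises from the seat top along its +y edge, rear face flush with the rear of the seat.


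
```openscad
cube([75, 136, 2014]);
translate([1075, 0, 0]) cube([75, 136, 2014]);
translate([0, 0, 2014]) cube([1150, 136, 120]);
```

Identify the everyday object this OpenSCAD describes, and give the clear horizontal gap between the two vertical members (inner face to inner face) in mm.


A door frame. The clear opening width is 1000 mm.

Two 2014 mm tall posts with a header on top — a door frame. The left jamb is 75 mm wide at x = 0; the right jamb starts at x = 1075. The clear opening is 1075 − 75 = 1000 mm.


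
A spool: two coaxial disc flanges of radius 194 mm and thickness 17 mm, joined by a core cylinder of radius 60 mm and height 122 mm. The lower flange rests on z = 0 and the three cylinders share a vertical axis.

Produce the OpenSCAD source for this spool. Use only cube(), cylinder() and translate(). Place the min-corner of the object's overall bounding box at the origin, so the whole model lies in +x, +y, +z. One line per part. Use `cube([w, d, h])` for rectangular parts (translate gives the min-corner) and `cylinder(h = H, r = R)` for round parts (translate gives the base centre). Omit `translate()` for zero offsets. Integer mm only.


translate([194, 194, 0]) cylinder(h = 17, r = 194);
translate([194, 194, 17]) cylinder(h = 122, r = 60);
translate([194, 194, 139]) cylinder(h = 17, r = 194);


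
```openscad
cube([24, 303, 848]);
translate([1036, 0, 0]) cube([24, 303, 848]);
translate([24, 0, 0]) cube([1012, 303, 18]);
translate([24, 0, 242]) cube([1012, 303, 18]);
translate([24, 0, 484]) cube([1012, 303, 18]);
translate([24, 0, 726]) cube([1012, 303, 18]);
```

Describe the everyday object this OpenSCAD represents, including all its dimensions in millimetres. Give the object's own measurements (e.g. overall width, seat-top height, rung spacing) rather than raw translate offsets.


An open bookshelf. Two side panels, each 24 mm thick, 303 mm deep and 848 mm tall, stand 1060 mm apart (outside-to-outside). Between them sit 4 shelves, each 18 mm thick and 303 mm deep, spanning the full gap between the sides. The bottom shelf rests on the floor (its underside at z = 0) and the clear gap between one shelf's top and the next shelf's underside is 224 mm.
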